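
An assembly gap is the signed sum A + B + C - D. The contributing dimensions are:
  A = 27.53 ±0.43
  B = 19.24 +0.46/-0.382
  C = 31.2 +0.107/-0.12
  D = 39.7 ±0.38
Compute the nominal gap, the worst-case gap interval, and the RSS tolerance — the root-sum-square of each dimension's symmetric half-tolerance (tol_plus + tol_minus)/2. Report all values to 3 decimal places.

nominal=38.270 wc=[36.958,39.647] rss=0.721

Stack each dimension's contribution:
  +A: nom +27.530 → Σnom=27.530; wc +0.430/-0.430 → slack +0.430/-0.430; half-tol=0.430, Σhalf²=0.184900
  +B: nom +19.240 → Σnom=46.770; wc +0.460/-0.382 → slack +0.890/-0.812; half-tol=0.421, Σhalf²=0.362141
  +C: nom +31.200 → Σnom=77.970; wc +0.107/-0.120 → slack +0.997/-0.932; half-tol=0.113, Σhalf²=0.375023
  -D: nom -39.700 → Σnom=38.270; wc +0.380/-0.380 → slack +1.377/-1.312; half-tol=0.380, Σhalf²=0.519423
Nominal = 38.270. Worst-case = [38.270 - 1.312, 38.270 + 1.377] = [36.958, 39.647]. RSS = √0.519423 = 0.721.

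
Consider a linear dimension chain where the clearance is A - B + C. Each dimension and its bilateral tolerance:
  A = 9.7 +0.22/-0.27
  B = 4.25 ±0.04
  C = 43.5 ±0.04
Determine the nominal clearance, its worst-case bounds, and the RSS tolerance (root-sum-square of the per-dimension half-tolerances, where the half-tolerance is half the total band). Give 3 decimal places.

nominal=48.950 wc=[48.600,49.250] rss=0.251

Stack each dimension's contribution:
  +A: nom +9.700 → Σnom=9.700; wc +0.220/-0.270 → slack +0.220/-0.270; half-tol=0.245, Σhalf²=0.060025
  -B: nom -4.250 → Σnom=5.450; wc +0.040/-0.040 → slack +0.260/-0.310; half-tol=0.040, Σhalf²=0.061625
  +C: nom +43.500 → Σnom=48.950; wc +0.040/-0.040 → slack +0.300/-0.350; half-tol=0.040, Σhalf²=0.063225
Nominal = 48.950. Worst-case = [48.950 - 0.350, 48.950 + 0.300] = [48.600, 49.250]. RSS = √0.063225 = 0.251.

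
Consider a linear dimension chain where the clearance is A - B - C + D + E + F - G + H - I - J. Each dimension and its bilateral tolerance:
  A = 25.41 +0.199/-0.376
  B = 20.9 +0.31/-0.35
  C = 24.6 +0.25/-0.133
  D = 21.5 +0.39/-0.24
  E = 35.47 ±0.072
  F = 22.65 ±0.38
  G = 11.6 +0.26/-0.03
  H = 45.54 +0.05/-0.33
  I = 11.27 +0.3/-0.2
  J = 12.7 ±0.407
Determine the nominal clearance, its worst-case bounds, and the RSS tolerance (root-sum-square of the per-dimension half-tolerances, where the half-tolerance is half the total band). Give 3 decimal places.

Stack each dimension's contribution:
  +A: nom +25.410 → Σnom=25.410; wc +0.199/-0.376 → slack +0.199/-0.376; half-tol=0.287, Σhalf²=0.082656
  -B: nom -20.900 → Σnom=4.510; wc +0.350/-0.310 → slack +0.549/-0.686; half-tol=0.330, Σhalf²=0.191556
  -C: nom -24.600 → Σnom=-20.090; wc +0.133/-0.250 → slack +0.682/-0.936; half-tol=0.192, Σhalf²=0.228228
  +D: nom +21.500 → Σnom=1.410; wc +0.390/-0.240 → slack +1.072/-1.176; half-tol=0.315, Σhalf²=0.327453
  +E: nom +35.470 → Σnom=36.880; wc +0.072/-0.072 → slack +1.144/-1.248; half-tol=0.072, Σhalf²=0.332637
  +F: nom +22.650 → Σnom=59.530; wc +0.380/-0.380 → slack +1.524/-1.628; half-tol=0.380, Σhalf²=0.477038
  -G: nom -11.600 → Σnom=47.930; wc +0.030/-0.260 → slack +1.554/-1.888; half-tol=0.145, Σhalf²=0.498063
  +H: nom +45.540 → Σnom=93.470; wc +0.050/-0.330 → slack +1.604/-2.218; half-tol=0.190, Σhalf²=0.534162
  -I: nom -11.270 → Σnom=82.200; wc +0.200/-0.300 → slack +1.804/-2.518; half-tol=0.250, Σhalf²=0.596662
  -J: nom -12.700 → Σnom=69.500; wc +0.407/-0.407 → slack +2.211/-2.925; half-tol=0.407, Σhalf²=0.762312
Nominal = 69.500. Worst-case = [69.500 - 2.925, 69.500 + 2.211] = [66.575, 71.711]. RSS = √0.762312 = 0.873.

nominal=69.500 wc=[66.575,71.711] rss=0.873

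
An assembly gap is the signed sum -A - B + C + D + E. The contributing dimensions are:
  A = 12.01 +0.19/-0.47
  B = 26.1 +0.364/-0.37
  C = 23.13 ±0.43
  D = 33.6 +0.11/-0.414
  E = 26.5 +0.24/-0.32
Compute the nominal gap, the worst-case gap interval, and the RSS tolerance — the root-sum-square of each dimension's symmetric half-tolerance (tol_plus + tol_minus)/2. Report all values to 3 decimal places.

Stack each dimension's contribution:
  -A: nom -12.010 → Σnom=-12.010; wc +0.470/-0.190 → slack +0.470/-0.190; half-tol=0.330, Σhalf²=0.108900
  -B: nom -26.100 → Σnom=-38.110; wc +0.370/-0.364 → slack +0.840/-0.554; half-tol=0.367, Σhalf²=0.243589
  +C: nom +23.130 → Σnom=-14.980; wc +0.430/-0.430 → slack +1.270/-0.984; half-tol=0.430, Σhalf²=0.428489
  +D: nom +33.600 → Σnom=18.620; wc +0.110/-0.414 → slack +1.380/-1.398; half-tol=0.262, Σhalf²=0.497133
  +E: nom +26.500 → Σnom=45.120; wc +0.240/-0.320 → slack +1.620/-1.718; half-tol=0.280, Σhalf²=0.575533
Nominal = 45.120. Worst-case = [45.120 - 1.718, 45.120 + 1.620] = [43.402, 46.740]. RSS = √0.575533 = 0.759.

nominal=45.120 wc=[43.402,46.740] rss=0.759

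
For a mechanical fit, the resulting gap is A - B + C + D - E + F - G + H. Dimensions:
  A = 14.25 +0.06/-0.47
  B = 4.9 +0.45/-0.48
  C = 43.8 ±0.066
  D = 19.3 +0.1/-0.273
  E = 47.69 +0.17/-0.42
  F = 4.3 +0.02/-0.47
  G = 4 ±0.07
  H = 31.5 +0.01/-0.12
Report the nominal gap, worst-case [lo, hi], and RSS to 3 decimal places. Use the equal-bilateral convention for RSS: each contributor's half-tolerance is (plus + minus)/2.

Stack each dimension's contribution:
  +A: nom +14.250 → Σnom=14.250; wc +0.060/-0.470 → slack +0.060/-0.470; half-tol=0.265, Σhalf²=0.070225
  -B: nom -4.900 → Σnom=9.350; wc +0.480/-0.450 → slack +0.540/-0.920; half-tol=0.465, Σhalf²=0.286450
  +C: nom +43.800 → Σnom=53.150; wc +0.066/-0.066 → slack +0.606/-0.986; half-tol=0.066, Σhalf²=0.290806
  +D: nom +19.300 → Σnom=72.450; wc +0.100/-0.273 → slack +0.706/-1.259; half-tol=0.186, Σhalf²=0.325588
  -E: nom -47.690 → Σnom=24.760; wc +0.420/-0.170 → slack +1.126/-1.429; half-tol=0.295, Σhalf²=0.412613
  +F: nom +4.300 → Σnom=29.060; wc +0.020/-0.470 → slack +1.146/-1.899; half-tol=0.245, Σhalf²=0.472638
  -G: nom -4.000 → Σnom=25.060; wc +0.070/-0.070 → slack +1.216/-1.969; half-tol=0.070, Σhalf²=0.477538
  +H: nom +31.500 → Σnom=56.560; wc +0.010/-0.120 → slack +1.226/-2.089; half-tol=0.065, Σhalf²=0.481763
Nominal = 56.560. Worst-case = [56.560 - 2.089, 56.560 + 1.226] = [54.471, 57.786]. RSS = √0.481763 = 0.694.

nominal=56.560 wc=[54.471,57.786] rss=0.694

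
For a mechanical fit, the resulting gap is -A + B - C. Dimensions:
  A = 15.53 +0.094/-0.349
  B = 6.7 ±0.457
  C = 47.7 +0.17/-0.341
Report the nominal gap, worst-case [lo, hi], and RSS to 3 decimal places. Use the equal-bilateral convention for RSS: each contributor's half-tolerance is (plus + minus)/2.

nominal=-56.530 wc=[-57.251,-55.383] rss=0.568

Stack each dimension's contribution:
  -A: nom -15.530 → Σnom=-15.530; wc +0.349/-0.094 → slack +0.349/-0.094; half-tol=0.221, Σhalf²=0.049062
  +B: nom +6.700 → Σnom=-8.830; wc +0.457/-0.457 → slack +0.806/-0.551; half-tol=0.457, Σhalf²=0.257911
  -C: nom -47.700 → Σnom=-56.530; wc +0.341/-0.170 → slack +1.147/-0.721; half-tol=0.256, Σhalf²=0.323191
Nominal = -56.530. Worst-case = [-56.530 - 0.721, -56.530 + 1.147] = [-57.251, -55.383]. RSS = √0.323191 = 0.568.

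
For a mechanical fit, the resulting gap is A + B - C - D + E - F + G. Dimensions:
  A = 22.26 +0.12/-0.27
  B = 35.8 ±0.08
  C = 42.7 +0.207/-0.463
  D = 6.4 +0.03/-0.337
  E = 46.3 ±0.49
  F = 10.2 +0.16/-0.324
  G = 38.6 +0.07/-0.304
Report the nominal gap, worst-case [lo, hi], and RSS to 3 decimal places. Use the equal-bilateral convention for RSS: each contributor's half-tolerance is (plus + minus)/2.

Stack each dimension's contribution:
  +A: nom +22.260 → Σnom=22.260; wc +0.120/-0.270 → slack +0.120/-0.270; half-tol=0.195, Σhalf²=0.038025
  +B: nom +35.800 → Σnom=58.060; wc +0.080/-0.080 → slack +0.200/-0.350; half-tol=0.080, Σhalf²=0.044425
  -C: nom -42.700 → Σnom=15.360; wc +0.463/-0.207 → slack +0.663/-0.557; half-tol=0.335, Σhalf²=0.156650
  -D: nom -6.400 → Σnom=8.960; wc +0.337/-0.030 → slack +1.000/-0.587; half-tol=0.183, Σhalf²=0.190322
  +E: nom +46.300 → Σnom=55.260; wc +0.490/-0.490 → slack +1.490/-1.077; half-tol=0.490, Σhalf²=0.430422
  -F: nom -10.200 → Σnom=45.060; wc +0.324/-0.160 → slack +1.814/-1.237; half-tol=0.242, Σhalf²=0.488986
  +G: nom +38.600 → Σnom=83.660; wc +0.070/-0.304 → slack +1.884/-1.541; half-tol=0.187, Σhalf²=0.523955
Nominal = 83.660. Worst-case = [83.660 - 1.541, 83.660 + 1.884] = [82.119, 85.544]. RSS = √0.523955 = 0.724.

nominal=83.660 wc=[82.119,85.544] rss=0.724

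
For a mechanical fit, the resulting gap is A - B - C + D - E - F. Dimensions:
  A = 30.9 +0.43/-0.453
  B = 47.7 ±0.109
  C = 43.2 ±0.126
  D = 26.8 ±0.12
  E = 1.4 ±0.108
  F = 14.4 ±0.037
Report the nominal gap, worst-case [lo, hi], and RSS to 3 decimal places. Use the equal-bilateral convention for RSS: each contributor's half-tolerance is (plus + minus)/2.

nominal=-49.000 wc=[-49.953,-48.070] rss=0.500

Stack each dimension's contribution:
  +A: nom +30.900 → Σnom=30.900; wc +0.430/-0.453 → slack +0.430/-0.453; half-tol=0.442, Σhalf²=0.194922
  -B: nom -47.700 → Σnom=-16.800; wc +0.109/-0.109 → slack +0.539/-0.562; half-tol=0.109, Σhalf²=0.206803
  -C: nom -43.200 → Σnom=-60.000; wc +0.126/-0.126 → slack +0.665/-0.688; half-tol=0.126, Σhalf²=0.222679
  +D: nom +26.800 → Σnom=-33.200; wc +0.120/-0.120 → slack +0.785/-0.808; half-tol=0.120, Σhalf²=0.237079
  -E: nom -1.400 → Σnom=-34.600; wc +0.108/-0.108 → slack +0.893/-0.916; half-tol=0.108, Σhalf²=0.248743
  -F: nom -14.400 → Σnom=-49.000; wc +0.037/-0.037 → slack +0.930/-0.953; half-tol=0.037, Σhalf²=0.250112
Nominal = -49.000. Worst-case = [-49.000 - 0.953, -49.000 + 0.930] = [-49.953, -48.070]. RSS = √0.250112 = 0.500.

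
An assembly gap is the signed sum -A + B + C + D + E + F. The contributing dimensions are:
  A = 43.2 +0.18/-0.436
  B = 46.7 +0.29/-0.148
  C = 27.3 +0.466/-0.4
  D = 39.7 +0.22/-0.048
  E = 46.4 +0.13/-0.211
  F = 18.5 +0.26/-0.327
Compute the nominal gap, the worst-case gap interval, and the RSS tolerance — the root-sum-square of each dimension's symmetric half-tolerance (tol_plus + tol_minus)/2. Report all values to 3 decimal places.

Stack each dimension's contribution:
  -A: nom -43.200 → Σnom=-43.200; wc +0.436/-0.180 → slack +0.436/-0.180; half-tol=0.308, Σhalf²=0.094864
  +B: nom +46.700 → Σnom=3.500; wc +0.290/-0.148 → slack +0.726/-0.328; half-tol=0.219, Σhalf²=0.142825
  +C: nom +27.300 → Σnom=30.800; wc +0.466/-0.400 → slack +1.192/-0.728; half-tol=0.433, Σhalf²=0.330314
  +D: nom +39.700 → Σnom=70.500; wc +0.220/-0.048 → slack +1.412/-0.776; half-tol=0.134, Σhalf²=0.348270
  +E: nom +46.400 → Σnom=116.900; wc +0.130/-0.211 → slack +1.542/-0.987; half-tol=0.170, Σhalf²=0.377340
  +F: nom +18.500 → Σnom=135.400; wc +0.260/-0.327 → slack +1.802/-1.314; half-tol=0.293, Σhalf²=0.463483
Nominal = 135.400. Worst-case = [135.400 - 1.314, 135.400 + 1.802] = [134.086, 137.202]. RSS = √0.463483 = 0.681.

nominal=135.400 wc=[134.086,137.202] rss=0.681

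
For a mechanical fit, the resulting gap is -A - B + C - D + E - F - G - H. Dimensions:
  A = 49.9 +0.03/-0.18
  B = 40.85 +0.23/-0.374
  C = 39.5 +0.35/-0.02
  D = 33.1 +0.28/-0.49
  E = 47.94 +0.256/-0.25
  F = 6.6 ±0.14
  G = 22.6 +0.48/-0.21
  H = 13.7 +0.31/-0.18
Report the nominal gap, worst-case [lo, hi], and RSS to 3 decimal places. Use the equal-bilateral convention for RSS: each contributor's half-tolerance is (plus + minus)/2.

Stack each dimension's contribution:
  -A: nom -49.900 → Σnom=-49.900; wc +0.180/-0.030 → slack +0.180/-0.030; half-tol=0.105, Σhalf²=0.011025
  -B: nom -40.850 → Σnom=-90.750; wc +0.374/-0.230 → slack +0.554/-0.260; half-tol=0.302, Σhalf²=0.102229
  +C: nom +39.500 → Σnom=-51.250; wc +0.350/-0.020 → slack +0.904/-0.280; half-tol=0.185, Σhalf²=0.136454
  -D: nom -33.100 → Σnom=-84.350; wc +0.490/-0.280 → slack +1.394/-0.560; half-tol=0.385, Σhalf²=0.284679
  +E: nom +47.940 → Σnom=-36.410; wc +0.256/-0.250 → slack +1.650/-0.810; half-tol=0.253, Σhalf²=0.348688
  -F: nom -6.600 → Σnom=-43.010; wc +0.140/-0.140 → slack +1.790/-0.950; half-tol=0.140, Σhalf²=0.368288
  -G: nom -22.600 → Σnom=-65.610; wc +0.210/-0.480 → slack +2.000/-1.430; half-tol=0.345, Σhalf²=0.487313
  -H: nom -13.700 → Σnom=-79.310; wc +0.180/-0.310 → slack +2.180/-1.740; half-tol=0.245, Σhalf²=0.547338
Nominal = -79.310. Worst-case = [-79.310 - 1.740, -79.310 + 2.180] = [-81.050, -77.130]. RSS = √0.547338 = 0.740.

nominal=-79.310 wc=[-81.050,-77.130] rss=0.740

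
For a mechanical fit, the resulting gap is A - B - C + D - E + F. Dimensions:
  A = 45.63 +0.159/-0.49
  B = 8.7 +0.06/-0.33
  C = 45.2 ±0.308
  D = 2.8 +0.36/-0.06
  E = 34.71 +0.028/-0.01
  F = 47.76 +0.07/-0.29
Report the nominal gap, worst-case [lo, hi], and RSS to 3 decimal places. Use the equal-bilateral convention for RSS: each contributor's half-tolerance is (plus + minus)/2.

Stack each dimension's contribution:
  +A: nom +45.630 → Σnom=45.630; wc +0.159/-0.490 → slack +0.159/-0.490; half-tol=0.325, Σhalf²=0.105300
  -B: nom -8.700 → Σnom=36.930; wc +0.330/-0.060 → slack +0.489/-0.550; half-tol=0.195, Σhalf²=0.143325
  -C: nom -45.200 → Σnom=-8.270; wc +0.308/-0.308 → slack +0.797/-0.858; half-tol=0.308, Σhalf²=0.238189
  +D: nom +2.800 → Σnom=-5.470; wc +0.360/-0.060 → slack +1.157/-0.918; half-tol=0.210, Σhalf²=0.282289
  -E: nom -34.710 → Σnom=-40.180; wc +0.010/-0.028 → slack +1.167/-0.946; half-tol=0.019, Σhalf²=0.282650
  +F: nom +47.760 → Σnom=7.580; wc +0.070/-0.290 → slack +1.237/-1.236; half-tol=0.180, Σhalf²=0.315050
Nominal = 7.580. Worst-case = [7.580 - 1.236, 7.580 + 1.237] = [6.344, 8.817]. RSS = √0.315050 = 0.561.

nominal=7.580 wc=[6.344,8.817] rss=0.561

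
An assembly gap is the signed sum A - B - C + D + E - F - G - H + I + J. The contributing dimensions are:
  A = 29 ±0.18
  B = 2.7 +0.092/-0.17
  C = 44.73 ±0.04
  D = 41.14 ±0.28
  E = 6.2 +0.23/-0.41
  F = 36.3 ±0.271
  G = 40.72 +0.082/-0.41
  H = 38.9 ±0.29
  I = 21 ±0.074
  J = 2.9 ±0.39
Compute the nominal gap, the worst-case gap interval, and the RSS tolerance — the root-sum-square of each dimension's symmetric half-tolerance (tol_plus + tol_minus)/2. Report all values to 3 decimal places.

Stack each dimension's contribution:
  +A: nom +29.000 → Σnom=29.000; wc +0.180/-0.180 → slack +0.180/-0.180; half-tol=0.180, Σhalf²=0.032400
  -B: nom -2.700 → Σnom=26.300; wc +0.170/-0.092 → slack +0.350/-0.272; half-tol=0.131, Σhalf²=0.049561
  -C: nom -44.730 → Σnom=-18.430; wc +0.040/-0.040 → slack +0.390/-0.312; half-tol=0.040, Σhalf²=0.051161
  +D: nom +41.140 → Σnom=22.710; wc +0.280/-0.280 → slack +0.670/-0.592; half-tol=0.280, Σhalf²=0.129561
  +E: nom +6.200 → Σnom=28.910; wc +0.230/-0.410 → slack +0.900/-1.002; half-tol=0.320, Σhalf²=0.231961
  -F: nom -36.300 → Σnom=-7.390; wc +0.271/-0.271 → slack +1.171/-1.273; half-tol=0.271, Σhalf²=0.305402
  -G: nom -40.720 → Σnom=-48.110; wc +0.410/-0.082 → slack +1.581/-1.355; half-tol=0.246, Σhalf²=0.365918
  -H: nom -38.900 → Σnom=-87.010; wc +0.290/-0.290 → slack +1.871/-1.645; half-tol=0.290, Σhalf²=0.450018
  +I: nom +21.000 → Σnom=-66.010; wc +0.074/-0.074 → slack +1.945/-1.719; half-tol=0.074, Σhalf²=0.455494
  +J: nom +2.900 → Σnom=-63.110; wc +0.390/-0.390 → slack +2.335/-2.109; half-tol=0.390, Σhalf²=0.607594
Nominal = -63.110. Worst-case = [-63.110 - 2.109, -63.110 + 2.335] = [-65.219, -60.775]. RSS = √0.607594 = 0.779.

nominal=-63.110 wc=[-65.219,-60.775] rss=0.779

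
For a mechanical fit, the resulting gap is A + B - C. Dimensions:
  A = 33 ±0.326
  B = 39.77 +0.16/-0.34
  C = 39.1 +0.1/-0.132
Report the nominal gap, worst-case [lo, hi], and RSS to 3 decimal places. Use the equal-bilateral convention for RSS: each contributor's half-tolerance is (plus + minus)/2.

nominal=33.670 wc=[32.904,34.288] rss=0.427

Stack each dimension's contribution:
  +A: nom +33.000 → Σnom=33.000; wc +0.326/-0.326 → slack +0.326/-0.326; half-tol=0.326, Σhalf²=0.106276
  +B: nom +39.770 → Σnom=72.770; wc +0.160/-0.340 → slack +0.486/-0.666; half-tol=0.250, Σhalf²=0.168776
  -C: nom -39.100 → Σnom=33.670; wc +0.132/-0.100 → slack +0.618/-0.766; half-tol=0.116, Σhalf²=0.182232
Nominal = 33.670. Worst-case = [33.670 - 0.766, 33.670 + 0.618] = [32.904, 34.288]. RSS = √0.182232 = 0.427.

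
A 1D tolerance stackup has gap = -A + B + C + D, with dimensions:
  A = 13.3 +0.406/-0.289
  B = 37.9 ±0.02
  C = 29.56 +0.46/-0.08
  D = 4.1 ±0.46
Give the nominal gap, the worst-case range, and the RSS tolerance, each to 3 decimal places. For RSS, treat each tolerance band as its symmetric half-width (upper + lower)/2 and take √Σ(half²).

Stack each dimension's contribution:
  -A: nom -13.300 → Σnom=-13.300; wc +0.289/-0.406 → slack +0.289/-0.406; half-tol=0.348, Σhalf²=0.120756
  +B: nom +37.900 → Σnom=24.600; wc +0.020/-0.020 → slack +0.309/-0.426; half-tol=0.020, Σhalf²=0.121156
  +C: nom +29.560 → Σnom=54.160; wc +0.460/-0.080 → slack +0.769/-0.506; half-tol=0.270, Σhalf²=0.194056
  +D: nom +4.100 → Σnom=58.260; wc +0.460/-0.460 → slack +1.229/-0.966; half-tol=0.460, Σhalf²=0.405656
Nominal = 58.260. Worst-case = [58.260 - 0.966, 58.260 + 1.229] = [57.294, 59.489]. RSS = √0.405656 = 0.637.

nominal=58.260 wc=[57.294,59.489] rss=0.637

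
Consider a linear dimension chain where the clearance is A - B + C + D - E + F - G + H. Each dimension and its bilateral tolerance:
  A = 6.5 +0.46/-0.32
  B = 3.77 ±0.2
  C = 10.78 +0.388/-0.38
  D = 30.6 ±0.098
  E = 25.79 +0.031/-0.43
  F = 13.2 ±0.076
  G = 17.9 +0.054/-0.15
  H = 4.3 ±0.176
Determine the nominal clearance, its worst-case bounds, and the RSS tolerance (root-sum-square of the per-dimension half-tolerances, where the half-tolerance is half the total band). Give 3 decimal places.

Stack each dimension's contribution:
  +A: nom +6.500 → Σnom=6.500; wc +0.460/-0.320 → slack +0.460/-0.320; half-tol=0.390, Σhalf²=0.152100
  -B: nom -3.770 → Σnom=2.730; wc +0.200/-0.200 → slack +0.660/-0.520; half-tol=0.200, Σhalf²=0.192100
  +C: nom +10.780 → Σnom=13.510; wc +0.388/-0.380 → slack +1.048/-0.900; half-tol=0.384, Σhalf²=0.339556
  +D: nom +30.600 → Σnom=44.110; wc +0.098/-0.098 → slack +1.146/-0.998; half-tol=0.098, Σhalf²=0.349160
  -E: nom -25.790 → Σnom=18.320; wc +0.430/-0.031 → slack +1.576/-1.029; half-tol=0.230, Σhalf²=0.402290
  +F: nom +13.200 → Σnom=31.520; wc +0.076/-0.076 → slack +1.652/-1.105; half-tol=0.076, Σhalf²=0.408066
  -G: nom -17.900 → Σnom=13.620; wc +0.150/-0.054 → slack +1.802/-1.159; half-tol=0.102, Σhalf²=0.418470
  +H: nom +4.300 → Σnom=17.920; wc +0.176/-0.176 → slack +1.978/-1.335; half-tol=0.176, Σhalf²=0.449446
Nominal = 17.920. Worst-case = [17.920 - 1.335, 17.920 + 1.978] = [16.585, 19.898]. RSS = √0.449446 = 0.670.

nominal=17.920 wc=[16.585,19.898] rss=0.670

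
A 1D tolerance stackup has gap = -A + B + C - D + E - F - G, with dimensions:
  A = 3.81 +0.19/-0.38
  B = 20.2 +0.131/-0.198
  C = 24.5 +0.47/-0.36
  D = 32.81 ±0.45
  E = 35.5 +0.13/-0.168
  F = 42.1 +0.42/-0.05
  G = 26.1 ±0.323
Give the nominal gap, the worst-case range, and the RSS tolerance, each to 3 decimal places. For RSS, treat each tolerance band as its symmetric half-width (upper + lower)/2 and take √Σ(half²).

Stack each dimension's contribution:
  -A: nom -3.810 → Σnom=-3.810; wc +0.380/-0.190 → slack +0.380/-0.190; half-tol=0.285, Σhalf²=0.081225
  +B: nom +20.200 → Σnom=16.390; wc +0.131/-0.198 → slack +0.511/-0.388; half-tol=0.165, Σhalf²=0.108285
  +C: nom +24.500 → Σnom=40.890; wc +0.470/-0.360 → slack +0.981/-0.748; half-tol=0.415, Σhalf²=0.280510
  -D: nom -32.810 → Σnom=8.080; wc +0.450/-0.450 → slack +1.431/-1.198; half-tol=0.450, Σhalf²=0.483010
  +E: nom +35.500 → Σnom=43.580; wc +0.130/-0.168 → slack +1.561/-1.366; half-tol=0.149, Σhalf²=0.505211
  -F: nom -42.100 → Σnom=1.480; wc +0.050/-0.420 → slack +1.611/-1.786; half-tol=0.235, Σhalf²=0.560436
  -G: nom -26.100 → Σnom=-24.620; wc +0.323/-0.323 → slack +1.934/-2.109; half-tol=0.323, Σhalf²=0.664765
Nominal = -24.620. Worst-case = [-24.620 - 2.109, -24.620 + 1.934] = [-26.729, -22.686]. RSS = √0.664765 = 0.815.

nominal=-24.620 wc=[-26.729,-22.686] rss=0.815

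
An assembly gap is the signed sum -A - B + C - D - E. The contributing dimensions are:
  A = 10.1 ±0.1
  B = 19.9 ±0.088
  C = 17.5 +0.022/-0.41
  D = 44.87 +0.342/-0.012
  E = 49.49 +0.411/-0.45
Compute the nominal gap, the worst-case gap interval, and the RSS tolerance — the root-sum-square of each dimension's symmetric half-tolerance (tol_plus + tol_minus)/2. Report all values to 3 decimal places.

nominal=-106.860 wc=[-108.211,-106.188] rss=0.530

Stack each dimension's contribution:
  -A: nom -10.100 → Σnom=-10.100; wc +0.100/-0.100 → slack +0.100/-0.100; half-tol=0.100, Σhalf²=0.010000
  -B: nom -19.900 → Σnom=-30.000; wc +0.088/-0.088 → slack +0.188/-0.188; half-tol=0.088, Σhalf²=0.017744
  +C: nom +17.500 → Σnom=-12.500; wc +0.022/-0.410 → slack +0.210/-0.598; half-tol=0.216, Σhalf²=0.064400
  -D: nom -44.870 → Σnom=-57.370; wc +0.012/-0.342 → slack +0.222/-0.940; half-tol=0.177, Σhalf²=0.095729
  -E: nom -49.490 → Σnom=-106.860; wc +0.450/-0.411 → slack +0.672/-1.351; half-tol=0.430, Σhalf²=0.281059
Nominal = -106.860. Worst-case = [-106.860 - 1.351, -106.860 + 0.672] = [-108.211, -106.188]. RSS = √0.281059 = 0.530.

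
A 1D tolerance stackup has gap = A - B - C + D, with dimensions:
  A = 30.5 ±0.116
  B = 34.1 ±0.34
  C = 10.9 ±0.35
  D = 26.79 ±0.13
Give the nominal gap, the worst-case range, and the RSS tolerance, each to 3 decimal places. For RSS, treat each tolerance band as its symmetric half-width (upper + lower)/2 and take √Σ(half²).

nominal=12.290 wc=[11.354,13.226] rss=0.518

Stack each dimension's contribution:
  +A: nom +30.500 → Σnom=30.500; wc +0.116/-0.116 → slack +0.116/-0.116; half-tol=0.116, Σhalf²=0.013456
  -B: nom -34.100 → Σnom=-3.600; wc +0.340/-0.340 → slack +0.456/-0.456; half-tol=0.340, Σhalf²=0.129056
  -C: nom -10.900 → Σnom=-14.500; wc +0.350/-0.350 → slack +0.806/-0.806; half-tol=0.350, Σhalf²=0.251556
  +D: nom +26.790 → Σnom=12.290; wc +0.130/-0.130 → slack +0.936/-0.936; half-tol=0.130, Σhalf²=0.268456
Nominal = 12.290. Worst-case = [12.290 - 0.936, 12.290 + 0.936] = [11.354, 13.226]. RSS = √0.268456 = 0.518.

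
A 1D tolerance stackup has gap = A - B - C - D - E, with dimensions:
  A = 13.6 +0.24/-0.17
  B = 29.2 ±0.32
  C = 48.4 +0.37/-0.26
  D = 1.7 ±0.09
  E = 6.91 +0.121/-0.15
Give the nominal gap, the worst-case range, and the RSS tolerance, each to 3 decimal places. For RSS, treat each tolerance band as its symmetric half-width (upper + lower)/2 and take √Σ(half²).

Stack each dimension's contribution:
  +A: nom +13.600 → Σnom=13.600; wc +0.240/-0.170 → slack +0.240/-0.170; half-tol=0.205, Σhalf²=0.042025
  -B: nom -29.200 → Σnom=-15.600; wc +0.320/-0.320 → slack +0.560/-0.490; half-tol=0.320, Σhalf²=0.144425
  -C: nom -48.400 → Σnom=-64.000; wc +0.260/-0.370 → slack +0.820/-0.860; half-tol=0.315, Σhalf²=0.243650
  -D: nom -1.700 → Σnom=-65.700; wc +0.090/-0.090 → slack +0.910/-0.950; half-tol=0.090, Σhalf²=0.251750
  -E: nom -6.910 → Σnom=-72.610; wc +0.150/-0.121 → slack +1.060/-1.071; half-tol=0.136, Σhalf²=0.270110
Nominal = -72.610. Worst-case = [-72.610 - 1.071, -72.610 + 1.060] = [-73.681, -71.550]. RSS = √0.270110 = 0.520.

nominal=-72.610 wc=[-73.681,-71.550] rss=0.520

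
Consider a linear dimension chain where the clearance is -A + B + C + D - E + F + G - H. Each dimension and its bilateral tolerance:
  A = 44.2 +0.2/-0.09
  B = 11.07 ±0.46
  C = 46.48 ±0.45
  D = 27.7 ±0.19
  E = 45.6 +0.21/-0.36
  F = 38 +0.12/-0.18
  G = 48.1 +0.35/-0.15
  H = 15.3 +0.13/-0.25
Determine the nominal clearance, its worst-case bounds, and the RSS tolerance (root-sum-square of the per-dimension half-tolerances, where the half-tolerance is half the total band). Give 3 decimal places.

Stack each dimension's contribution:
  -A: nom -44.200 → Σnom=-44.200; wc +0.090/-0.200 → slack +0.090/-0.200; half-tol=0.145, Σhalf²=0.021025
  +B: nom +11.070 → Σnom=-33.130; wc +0.460/-0.460 → slack +0.550/-0.660; half-tol=0.460, Σhalf²=0.232625
  +C: nom +46.480 → Σnom=13.350; wc +0.450/-0.450 → slack +1.000/-1.110; half-tol=0.450, Σhalf²=0.435125
  +D: nom +27.700 → Σnom=41.050; wc +0.190/-0.190 → slack +1.190/-1.300; half-tol=0.190, Σhalf²=0.471225
  -E: nom -45.600 → Σnom=-4.550; wc +0.360/-0.210 → slack +1.550/-1.510; half-tol=0.285, Σhalf²=0.552450
  +F: nom +38.000 → Σnom=33.450; wc +0.120/-0.180 → slack +1.670/-1.690; half-tol=0.150, Σhalf²=0.574950
  +G: nom +48.100 → Σnom=81.550; wc +0.350/-0.150 → slack +2.020/-1.840; half-tol=0.250, Σhalf²=0.637450
  -H: nom -15.300 → Σnom=66.250; wc +0.250/-0.130 → slack +2.270/-1.970; half-tol=0.190, Σhalf²=0.673550
Nominal = 66.250. Worst-case = [66.250 - 1.970, 66.250 + 2.270] = [64.280, 68.520]. RSS = √0.673550 = 0.821.

nominal=66.250 wc=[64.280,68.520] rss=0.821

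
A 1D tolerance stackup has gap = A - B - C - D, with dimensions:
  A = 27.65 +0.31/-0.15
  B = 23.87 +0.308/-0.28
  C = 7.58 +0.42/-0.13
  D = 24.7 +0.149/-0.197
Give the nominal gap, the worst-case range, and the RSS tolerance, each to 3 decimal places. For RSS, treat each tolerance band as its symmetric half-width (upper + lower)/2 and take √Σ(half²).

Stack each dimension's contribution:
  +A: nom +27.650 → Σnom=27.650; wc +0.310/-0.150 → slack +0.310/-0.150; half-tol=0.230, Σhalf²=0.052900
  -B: nom -23.870 → Σnom=3.780; wc +0.280/-0.308 → slack +0.590/-0.458; half-tol=0.294, Σhalf²=0.139336
  -C: nom -7.580 → Σnom=-3.800; wc +0.130/-0.420 → slack +0.720/-0.878; half-tol=0.275, Σhalf²=0.214961
  -D: nom -24.700 → Σnom=-28.500; wc +0.197/-0.149 → slack +0.917/-1.027; half-tol=0.173, Σhalf²=0.244890
Nominal = -28.500. Worst-case = [-28.500 - 1.027, -28.500 + 0.917] = [-29.527, -27.583]. RSS = √0.244890 = 0.495.

nominal=-28.500 wc=[-29.527,-27.583] rss=0.495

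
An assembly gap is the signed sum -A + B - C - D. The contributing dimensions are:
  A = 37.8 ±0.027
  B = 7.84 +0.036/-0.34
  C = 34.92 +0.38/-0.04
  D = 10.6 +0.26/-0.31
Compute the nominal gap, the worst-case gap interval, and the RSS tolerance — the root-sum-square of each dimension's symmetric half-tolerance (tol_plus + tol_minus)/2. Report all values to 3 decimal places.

Stack each dimension's contribution:
  -A: nom -37.800 → Σnom=-37.800; wc +0.027/-0.027 → slack +0.027/-0.027; half-tol=0.027, Σhalf²=0.000729
  +B: nom +7.840 → Σnom=-29.960; wc +0.036/-0.340 → slack +0.063/-0.367; half-tol=0.188, Σhalf²=0.036073
  -C: nom -34.920 → Σnom=-64.880; wc +0.040/-0.380 → slack +0.103/-0.747; half-tol=0.210, Σhalf²=0.080173
  -D: nom -10.600 → Σnom=-75.480; wc +0.310/-0.260 → slack +0.413/-1.007; half-tol=0.285, Σhalf²=0.161398
Nominal = -75.480. Worst-case = [-75.480 - 1.007, -75.480 + 0.413] = [-76.487, -75.067]. RSS = √0.161398 = 0.402.

nominal=-75.480 wc=[-76.487,-75.067] rss=0.402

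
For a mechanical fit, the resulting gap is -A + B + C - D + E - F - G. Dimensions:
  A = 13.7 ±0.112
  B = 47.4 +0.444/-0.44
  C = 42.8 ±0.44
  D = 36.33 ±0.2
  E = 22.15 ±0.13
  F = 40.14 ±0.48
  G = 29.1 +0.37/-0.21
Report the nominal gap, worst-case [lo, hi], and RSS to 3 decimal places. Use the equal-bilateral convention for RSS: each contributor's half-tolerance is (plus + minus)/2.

Stack each dimension's contribution:
  -A: nom -13.700 → Σnom=-13.700; wc +0.112/-0.112 → slack +0.112/-0.112; half-tol=0.112, Σhalf²=0.012544
  +B: nom +47.400 → Σnom=33.700; wc +0.444/-0.440 → slack +0.556/-0.552; half-tol=0.442, Σhalf²=0.207908
  +C: nom +42.800 → Σnom=76.500; wc +0.440/-0.440 → slack +0.996/-0.992; half-tol=0.440, Σhalf²=0.401508
  -D: nom -36.330 → Σnom=40.170; wc +0.200/-0.200 → slack +1.196/-1.192; half-tol=0.200, Σhalf²=0.441508
  +E: nom +22.150 → Σnom=62.320; wc +0.130/-0.130 → slack +1.326/-1.322; half-tol=0.130, Σhalf²=0.458408
  -F: nom -40.140 → Σnom=22.180; wc +0.480/-0.480 → slack +1.806/-1.802; half-tol=0.480, Σhalf²=0.688808
  -G: nom -29.100 → Σnom=-6.920; wc +0.210/-0.370 → slack +2.016/-2.172; half-tol=0.290, Σhalf²=0.772908
Nominal = -6.920. Worst-case = [-6.920 - 2.172, -6.920 + 2.016] = [-9.092, -4.904]. RSS = √0.772908 = 0.879.

nominal=-6.920 wc=[-9.092,-4.904] rss=0.879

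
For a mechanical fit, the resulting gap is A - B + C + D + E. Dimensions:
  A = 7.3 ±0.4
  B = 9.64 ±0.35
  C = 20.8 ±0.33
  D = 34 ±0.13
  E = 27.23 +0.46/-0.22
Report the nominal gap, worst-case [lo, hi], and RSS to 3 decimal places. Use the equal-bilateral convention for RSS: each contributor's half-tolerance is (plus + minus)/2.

nominal=79.690 wc=[78.260,81.360] rss=0.724

Stack each dimension's contribution:
  +A: nom +7.300 → Σnom=7.300; wc +0.400/-0.400 → slack +0.400/-0.400; half-tol=0.400, Σhalf²=0.160000
  -B: nom -9.640 → Σnom=-2.340; wc +0.350/-0.350 → slack +0.750/-0.750; half-tol=0.350, Σhalf²=0.282500
  +C: nom +20.800 → Σnom=18.460; wc +0.330/-0.330 → slack +1.080/-1.080; half-tol=0.330, Σhalf²=0.391400
  +D: nom +34.000 → Σnom=52.460; wc +0.130/-0.130 → slack +1.210/-1.210; half-tol=0.130, Σhalf²=0.408300
  +E: nom +27.230 → Σnom=79.690; wc +0.460/-0.220 → slack +1.670/-1.430; half-tol=0.340, Σhalf²=0.523900
Nominal = 79.690. Worst-case = [79.690 - 1.430, 79.690 + 1.670] = [78.260, 81.360]. RSS = √0.523900 = 0.724.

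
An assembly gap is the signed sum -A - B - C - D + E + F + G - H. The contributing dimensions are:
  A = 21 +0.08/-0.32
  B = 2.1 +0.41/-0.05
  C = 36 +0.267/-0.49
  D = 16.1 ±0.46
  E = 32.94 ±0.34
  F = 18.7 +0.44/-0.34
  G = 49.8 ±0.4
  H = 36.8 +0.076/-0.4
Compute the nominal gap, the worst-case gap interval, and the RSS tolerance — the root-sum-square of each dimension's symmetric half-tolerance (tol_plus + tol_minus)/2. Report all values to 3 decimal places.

nominal=-10.560 wc=[-12.933,-7.660] rss=0.965

Stack each dimension's contribution:
  -A: nom -21.000 → Σnom=-21.000; wc +0.320/-0.080 → slack +0.320/-0.080; half-tol=0.200, Σhalf²=0.040000
  -B: nom -2.100 → Σnom=-23.100; wc +0.050/-0.410 → slack +0.370/-0.490; half-tol=0.230, Σhalf²=0.092900
  -C: nom -36.000 → Σnom=-59.100; wc +0.490/-0.267 → slack +0.860/-0.757; half-tol=0.379, Σhalf²=0.236162
  -D: nom -16.100 → Σnom=-75.200; wc +0.460/-0.460 → slack +1.320/-1.217; half-tol=0.460, Σhalf²=0.447762
  +E: nom +32.940 → Σnom=-42.260; wc +0.340/-0.340 → slack +1.660/-1.557; half-tol=0.340, Σhalf²=0.563362
  +F: nom +18.700 → Σnom=-23.560; wc +0.440/-0.340 → slack +2.100/-1.897; half-tol=0.390, Σhalf²=0.715462
  +G: nom +49.800 → Σnom=26.240; wc +0.400/-0.400 → slack +2.500/-2.297; half-tol=0.400, Σhalf²=0.875462
  -H: nom -36.800 → Σnom=-10.560; wc +0.400/-0.076 → slack +2.900/-2.373; half-tol=0.238, Σhalf²=0.932106
Nominal = -10.560. Worst-case = [-10.560 - 2.373, -10.560 + 2.900] = [-12.933, -7.660]. RSS = √0.932106 = 0.965.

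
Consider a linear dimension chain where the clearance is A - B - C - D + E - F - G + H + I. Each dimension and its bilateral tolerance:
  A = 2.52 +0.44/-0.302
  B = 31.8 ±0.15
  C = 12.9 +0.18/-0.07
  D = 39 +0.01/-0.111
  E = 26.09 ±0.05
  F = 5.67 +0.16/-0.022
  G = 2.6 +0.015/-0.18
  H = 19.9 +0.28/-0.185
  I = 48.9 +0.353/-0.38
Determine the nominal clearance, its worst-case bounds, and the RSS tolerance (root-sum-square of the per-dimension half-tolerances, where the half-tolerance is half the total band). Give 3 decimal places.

Stack each dimension's contribution:
  +A: nom +2.520 → Σnom=2.520; wc +0.440/-0.302 → slack +0.440/-0.302; half-tol=0.371, Σhalf²=0.137641
  -B: nom -31.800 → Σnom=-29.280; wc +0.150/-0.150 → slack +0.590/-0.452; half-tol=0.150, Σhalf²=0.160141
  -C: nom -12.900 → Σnom=-42.180; wc +0.070/-0.180 → slack +0.660/-0.632; half-tol=0.125, Σhalf²=0.175766
  -D: nom -39.000 → Σnom=-81.180; wc +0.111/-0.010 → slack +0.771/-0.642; half-tol=0.060, Σhalf²=0.179426
  +E: nom +26.090 → Σnom=-55.090; wc +0.050/-0.050 → slack +0.821/-0.692; half-tol=0.050, Σhalf²=0.181926
  -F: nom -5.670 → Σnom=-60.760; wc +0.022/-0.160 → slack +0.843/-0.852; half-tol=0.091, Σhalf²=0.190207
  -G: nom -2.600 → Σnom=-63.360; wc +0.180/-0.015 → slack +1.023/-0.867; half-tol=0.098, Σhalf²=0.199713
  +H: nom +19.900 → Σnom=-43.460; wc +0.280/-0.185 → slack +1.303/-1.052; half-tol=0.233, Σhalf²=0.253770
  +I: nom +48.900 → Σnom=5.440; wc +0.353/-0.380 → slack +1.656/-1.432; half-tol=0.366, Σhalf²=0.388092
Nominal = 5.440. Worst-case = [5.440 - 1.432, 5.440 + 1.656] = [4.008, 7.096]. RSS = √0.388092 = 0.623.

nominal=5.440 wc=[4.008,7.096] rss=0.623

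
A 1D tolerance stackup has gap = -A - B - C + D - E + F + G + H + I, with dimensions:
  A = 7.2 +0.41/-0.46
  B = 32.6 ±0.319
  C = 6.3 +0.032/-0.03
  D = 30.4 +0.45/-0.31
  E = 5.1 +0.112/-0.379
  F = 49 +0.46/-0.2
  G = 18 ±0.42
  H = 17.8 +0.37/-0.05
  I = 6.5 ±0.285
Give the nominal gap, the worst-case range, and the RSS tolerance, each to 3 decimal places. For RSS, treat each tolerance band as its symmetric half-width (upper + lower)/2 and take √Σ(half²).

Stack each dimension's contribution:
  -A: nom -7.200 → Σnom=-7.200; wc +0.460/-0.410 → slack +0.460/-0.410; half-tol=0.435, Σhalf²=0.189225
  -B: nom -32.600 → Σnom=-39.800; wc +0.319/-0.319 → slack +0.779/-0.729; half-tol=0.319, Σhalf²=0.290986
  -C: nom -6.300 → Σnom=-46.100; wc +0.030/-0.032 → slack +0.809/-0.761; half-tol=0.031, Σhalf²=0.291947
  +D: nom +30.400 → Σnom=-15.700; wc +0.450/-0.310 → slack +1.259/-1.071; half-tol=0.380, Σhalf²=0.436347
  -E: nom -5.100 → Σnom=-20.800; wc +0.379/-0.112 → slack +1.638/-1.183; half-tol=0.245, Σhalf²=0.496617
  +F: nom +49.000 → Σnom=28.200; wc +0.460/-0.200 → slack +2.098/-1.383; half-tol=0.330, Σhalf²=0.605517
  +G: nom +18.000 → Σnom=46.200; wc +0.420/-0.420 → slack +2.518/-1.803; half-tol=0.420, Σhalf²=0.781917
  +H: nom +17.800 → Σnom=64.000; wc +0.370/-0.050 → slack +2.888/-1.853; half-tol=0.210, Σhalf²=0.826017
  +I: nom +6.500 → Σnom=70.500; wc +0.285/-0.285 → slack +3.173/-2.138; half-tol=0.285, Σhalf²=0.907242
Nominal = 70.500. Worst-case = [70.500 - 2.138, 70.500 + 3.173] = [68.362, 73.673]. RSS = √0.907242 = 0.952.

nominal=70.500 wc=[68.362,73.673] rss=0.952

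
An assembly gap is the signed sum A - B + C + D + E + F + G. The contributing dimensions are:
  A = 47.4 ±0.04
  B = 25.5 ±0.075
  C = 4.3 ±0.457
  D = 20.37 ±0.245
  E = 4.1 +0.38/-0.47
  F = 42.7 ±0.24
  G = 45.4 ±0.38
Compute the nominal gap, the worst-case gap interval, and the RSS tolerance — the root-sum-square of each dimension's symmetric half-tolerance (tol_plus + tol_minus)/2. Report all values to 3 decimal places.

Stack each dimension's contribution:
  +A: nom +47.400 → Σnom=47.400; wc +0.040/-0.040 → slack +0.040/-0.040; half-tol=0.040, Σhalf²=0.001600
  -B: nom -25.500 → Σnom=21.900; wc +0.075/-0.075 → slack +0.115/-0.115; half-tol=0.075, Σhalf²=0.007225
  +C: nom +4.300 → Σnom=26.200; wc +0.457/-0.457 → slack +0.572/-0.572; half-tol=0.457, Σhalf²=0.216074
  +D: nom +20.370 → Σnom=46.570; wc +0.245/-0.245 → slack +0.817/-0.817; half-tol=0.245, Σhalf²=0.276099
  +E: nom +4.100 → Σnom=50.670; wc +0.380/-0.470 → slack +1.197/-1.287; half-tol=0.425, Σhalf²=0.456724
  +F: nom +42.700 → Σnom=93.370; wc +0.240/-0.240 → slack +1.437/-1.527; half-tol=0.240, Σhalf²=0.514324
  +G: nom +45.400 → Σnom=138.770; wc +0.380/-0.380 → slack +1.817/-1.907; half-tol=0.380, Σhalf²=0.658724
Nominal = 138.770. Worst-case = [138.770 - 1.907, 138.770 + 1.817] = [136.863, 140.587]. RSS = √0.658724 = 0.812.

nominal=138.770 wc=[136.863,140.587] rss=0.812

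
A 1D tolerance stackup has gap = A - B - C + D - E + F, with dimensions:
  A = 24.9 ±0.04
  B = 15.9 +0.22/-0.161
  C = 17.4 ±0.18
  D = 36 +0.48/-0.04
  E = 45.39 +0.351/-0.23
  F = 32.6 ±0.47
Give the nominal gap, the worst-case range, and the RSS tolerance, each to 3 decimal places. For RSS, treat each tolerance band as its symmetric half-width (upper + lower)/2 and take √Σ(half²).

nominal=14.810 wc=[13.509,16.371] rss=0.666

Stack each dimension's contribution:
  +A: nom +24.900 → Σnom=24.900; wc +0.040/-0.040 → slack +0.040/-0.040; half-tol=0.040, Σhalf²=0.001600
  -B: nom -15.900 → Σnom=9.000; wc +0.161/-0.220 → slack +0.201/-0.260; half-tol=0.191, Σhalf²=0.037890
  -C: nom -17.400 → Σnom=-8.400; wc +0.180/-0.180 → slack +0.381/-0.440; half-tol=0.180, Σhalf²=0.070290
  +D: nom +36.000 → Σnom=27.600; wc +0.480/-0.040 → slack +0.861/-0.480; half-tol=0.260, Σhalf²=0.137890
  -E: nom -45.390 → Σnom=-17.790; wc +0.230/-0.351 → slack +1.091/-0.831; half-tol=0.290, Σhalf²=0.222280
  +F: nom +32.600 → Σnom=14.810; wc +0.470/-0.470 → slack +1.561/-1.301; half-tol=0.470, Σhalf²=0.443180
Nominal = 14.810. Worst-case = [14.810 - 1.301, 14.810 + 1.561] = [13.509, 16.371]. RSS = √0.443180 = 0.666.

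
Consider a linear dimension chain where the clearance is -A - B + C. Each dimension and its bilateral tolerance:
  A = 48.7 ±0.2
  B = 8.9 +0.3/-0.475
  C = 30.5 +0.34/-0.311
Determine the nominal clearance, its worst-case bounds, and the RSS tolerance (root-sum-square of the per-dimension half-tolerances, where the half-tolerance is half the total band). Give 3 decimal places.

Stack each dimension's contribution:
  -A: nom -48.700 → Σnom=-48.700; wc +0.200/-0.200 → slack +0.200/-0.200; half-tol=0.200, Σhalf²=0.040000
  -B: nom -8.900 → Σnom=-57.600; wc +0.475/-0.300 → slack +0.675/-0.500; half-tol=0.387, Σhalf²=0.190156
  +C: nom +30.500 → Σnom=-27.100; wc +0.340/-0.311 → slack +1.015/-0.811; half-tol=0.326, Σhalf²=0.296106
Nominal = -27.100. Worst-case = [-27.100 - 0.811, -27.100 + 1.015] = [-27.911, -26.085]. RSS = √0.296106 = 0.544.

nominal=-27.100 wc=[-27.911,-26.085] rss=0.544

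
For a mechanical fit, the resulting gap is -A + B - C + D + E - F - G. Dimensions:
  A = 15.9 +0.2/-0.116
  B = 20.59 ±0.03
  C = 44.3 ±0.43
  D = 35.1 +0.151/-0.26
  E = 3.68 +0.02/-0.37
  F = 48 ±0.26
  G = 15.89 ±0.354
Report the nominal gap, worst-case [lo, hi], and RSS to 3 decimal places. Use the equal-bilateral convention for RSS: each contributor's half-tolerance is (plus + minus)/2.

nominal=-64.720 wc=[-66.624,-63.359] rss=0.696

Stack each dimension's contribution:
  -A: nom -15.900 → Σnom=-15.900; wc +0.116/-0.200 → slack +0.116/-0.200; half-tol=0.158, Σhalf²=0.024964
  +B: nom +20.590 → Σnom=4.690; wc +0.030/-0.030 → slack +0.146/-0.230; half-tol=0.030, Σhalf²=0.025864
  -C: nom -44.300 → Σnom=-39.610; wc +0.430/-0.430 → slack +0.576/-0.660; half-tol=0.430, Σhalf²=0.210764
  +D: nom +35.100 → Σnom=-4.510; wc +0.151/-0.260 → slack +0.727/-0.920; half-tol=0.206, Σhalf²=0.252994
  +E: nom +3.680 → Σnom=-0.830; wc +0.020/-0.370 → slack +0.747/-1.290; half-tol=0.195, Σhalf²=0.291019
  -F: nom -48.000 → Σnom=-48.830; wc +0.260/-0.260 → slack +1.007/-1.550; half-tol=0.260, Σhalf²=0.358619
  -G: nom -15.890 → Σnom=-64.720; wc +0.354/-0.354 → slack +1.361/-1.904; half-tol=0.354, Σhalf²=0.483935
Nominal = -64.720. Worst-case = [-64.720 - 1.904, -64.720 + 1.361] = [-66.624, -63.359]. RSS = √0.483935 = 0.696.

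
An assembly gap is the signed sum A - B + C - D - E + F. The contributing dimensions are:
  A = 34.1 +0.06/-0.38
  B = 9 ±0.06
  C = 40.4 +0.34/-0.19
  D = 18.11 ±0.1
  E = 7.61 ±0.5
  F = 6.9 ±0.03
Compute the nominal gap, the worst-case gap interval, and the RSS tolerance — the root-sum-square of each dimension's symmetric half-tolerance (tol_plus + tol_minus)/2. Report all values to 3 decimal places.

Stack each dimension's contribution:
  +A: nom +34.100 → Σnom=34.100; wc +0.060/-0.380 → slack +0.060/-0.380; half-tol=0.220, Σhalf²=0.048400
  -B: nom -9.000 → Σnom=25.100; wc +0.060/-0.060 → slack +0.120/-0.440; half-tol=0.060, Σhalf²=0.052000
  +C: nom +40.400 → Σnom=65.500; wc +0.340/-0.190 → slack +0.460/-0.630; half-tol=0.265, Σhalf²=0.122225
  -D: nom -18.110 → Σnom=47.390; wc +0.100/-0.100 → slack +0.560/-0.730; half-tol=0.100, Σhalf²=0.132225
  -E: nom -7.610 → Σnom=39.780; wc +0.500/-0.500 → slack +1.060/-1.230; half-tol=0.500, Σhalf²=0.382225
  +F: nom +6.900 → Σnom=46.680; wc +0.030/-0.030 → slack +1.090/-1.260; half-tol=0.030, Σhalf²=0.383125
Nominal = 46.680. Worst-case = [46.680 - 1.260, 46.680 + 1.090] = [45.420, 47.770]. RSS = √0.383125 = 0.619.

nominal=46.680 wc=[45.420,47.770] rss=0.619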